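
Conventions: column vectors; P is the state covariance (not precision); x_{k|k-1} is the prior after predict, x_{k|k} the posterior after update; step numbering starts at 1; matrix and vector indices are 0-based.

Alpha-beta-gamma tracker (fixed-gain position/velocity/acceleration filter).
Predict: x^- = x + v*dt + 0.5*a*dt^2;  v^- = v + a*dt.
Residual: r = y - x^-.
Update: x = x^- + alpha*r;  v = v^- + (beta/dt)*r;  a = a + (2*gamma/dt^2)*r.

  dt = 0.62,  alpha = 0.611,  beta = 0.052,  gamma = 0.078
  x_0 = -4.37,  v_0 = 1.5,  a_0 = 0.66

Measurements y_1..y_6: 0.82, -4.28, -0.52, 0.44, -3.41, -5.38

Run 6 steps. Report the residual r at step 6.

resid = -5.3159

step 1: x_pred=-3.3131  r=4.1331  x^+=-0.7878  v^+=2.2559  a^+=2.3373
step 2: x_pred=1.0601  r=-5.3401  x^+=-2.2027  v^+=3.2571  a^+=0.1702
step 3: x_pred=-0.1506  r=-0.3694  x^+=-0.3763  v^+=3.3317  a^+=0.0203
step 4: x_pred=1.6932  r=-1.2532  x^+=0.9275  v^+=3.2391  a^+=-0.4883
step 5: x_pred=2.8419  r=-6.2519  x^+=-0.9780  v^+=2.4120  a^+=-3.0255
step 6: x_pred=-0.0641  r=-5.3159  x^+=-3.3121  v^+=0.0903  a^+=-5.1829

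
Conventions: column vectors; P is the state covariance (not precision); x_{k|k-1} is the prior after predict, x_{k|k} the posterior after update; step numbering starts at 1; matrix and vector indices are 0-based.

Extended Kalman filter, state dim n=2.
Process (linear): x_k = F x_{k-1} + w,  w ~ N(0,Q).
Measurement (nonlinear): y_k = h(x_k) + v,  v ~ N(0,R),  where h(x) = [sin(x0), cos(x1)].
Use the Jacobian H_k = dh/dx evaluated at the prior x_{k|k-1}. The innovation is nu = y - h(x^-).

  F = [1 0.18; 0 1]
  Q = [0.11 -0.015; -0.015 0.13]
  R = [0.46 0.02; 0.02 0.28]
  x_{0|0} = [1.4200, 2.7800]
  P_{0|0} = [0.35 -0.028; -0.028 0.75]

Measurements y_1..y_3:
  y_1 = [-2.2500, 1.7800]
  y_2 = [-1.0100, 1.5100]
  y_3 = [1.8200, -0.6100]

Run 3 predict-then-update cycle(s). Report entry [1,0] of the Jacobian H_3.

step 1: x^-=[1.9204, 2.7800]  P^-=[0.4742 0.0920; 0.0920 0.8800]  H_jac=[-0.3425 0.0000; 0.0000 -0.3538]  S=[0.5156 0.0311; 0.0311 0.3901]  K=[-0.3115 -0.0586; -0.0130 -0.7969]  nu=[-3.1895, 2.7153]  x^+=[2.7549, 0.6574]  P^+=[0.4217 0.0640; 0.0640 0.6315]
step 2: x^-=[2.8732, 0.6574]  P^-=[0.5752 0.1626; 0.1626 0.7615]  H_jac=[-0.9642 0.0000; 0.0000 -0.6111]  S=[0.9948 0.1158; 0.1158 0.5644]  K=[-0.5502 -0.0632; -0.0631 -0.8116]  nu=[-1.2752, 0.7184]  x^+=[3.5294, 0.1549]  P^+=[0.2638 0.0470; 0.0470 0.3739]
step 3: x^-=[3.5573, 0.1549]  P^-=[0.4028 0.0993; 0.0993 0.5039]  H_jac=[-0.9148 0.0000; 0.0000 -0.1543]  S=[0.7971 0.0340; 0.0340 0.2920]  K=[-0.4624 0.0014; -0.1031 -0.2542]  nu=[2.2238, -1.5980]  x^+=[2.5268, 0.3319]  P^+=[0.2324 0.0574; 0.0574 0.4748]

H_jac[1,0] = 0.0000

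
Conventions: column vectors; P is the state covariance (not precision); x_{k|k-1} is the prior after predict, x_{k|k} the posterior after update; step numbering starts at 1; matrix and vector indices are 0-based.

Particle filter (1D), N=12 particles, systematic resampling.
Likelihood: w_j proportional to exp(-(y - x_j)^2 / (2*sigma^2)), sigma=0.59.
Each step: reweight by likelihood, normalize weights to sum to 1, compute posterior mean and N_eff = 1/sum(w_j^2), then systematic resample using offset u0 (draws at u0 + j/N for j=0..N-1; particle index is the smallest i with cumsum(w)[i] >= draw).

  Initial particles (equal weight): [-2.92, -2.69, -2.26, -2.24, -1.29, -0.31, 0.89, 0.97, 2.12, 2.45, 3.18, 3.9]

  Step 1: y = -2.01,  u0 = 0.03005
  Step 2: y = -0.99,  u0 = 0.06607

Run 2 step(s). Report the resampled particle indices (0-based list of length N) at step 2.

step 1: w=[0.0966, 0.1634, 0.2901, 0.2942, 0.1507, 0.0050, 0.0000, 0.0000, 0.0000, 0.0000, 0.0000, 0.0000]  mean=-2.2322  Neff=4.3578  idx=[0, 1, 1, 2, 2, 2, 2, 3, 3, 3, 4, 4]
step 2: w=[0.0019, 0.0063, 0.0063, 0.0393, 0.0393, 0.0393, 0.0393, 0.0423, 0.0423, 0.0423, 0.3506, 0.3506]  mean=-1.5839  Neff=3.8829  idx=[4, 6, 8, 10, 10, 10, 10, 11, 11, 11, 11, 11]

resampled_idx = [4, 6, 8, 10, 10, 10, 10, 11, 11, 11, 11, 11]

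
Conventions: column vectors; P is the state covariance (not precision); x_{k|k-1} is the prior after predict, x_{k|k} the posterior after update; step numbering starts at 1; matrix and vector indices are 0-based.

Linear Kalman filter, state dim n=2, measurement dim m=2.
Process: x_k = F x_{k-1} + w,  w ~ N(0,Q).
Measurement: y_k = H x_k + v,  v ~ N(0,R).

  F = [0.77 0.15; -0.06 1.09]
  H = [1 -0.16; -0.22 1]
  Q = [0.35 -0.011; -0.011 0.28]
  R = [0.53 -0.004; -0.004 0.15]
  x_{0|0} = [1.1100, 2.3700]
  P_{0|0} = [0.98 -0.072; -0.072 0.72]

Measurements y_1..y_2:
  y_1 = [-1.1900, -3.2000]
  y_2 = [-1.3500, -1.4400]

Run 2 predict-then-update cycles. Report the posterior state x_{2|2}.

step 1: x^-=[1.2102, 2.5167]  P^-=[0.9306 0.0017; 0.0017 1.1484]  S=[1.4895 -0.3908; -0.3908 1.3427]  K=[0.6333 0.0331; 0.1105 0.8872]  nu=[-1.9975, -5.4505]  x^+=[-0.2350, -2.5395]  P^+=[0.3482 0.0790; 0.0790 0.1500]
step 2: x^-=[-0.5619, -2.7540]  P^-=[0.5780 0.0631; 0.0631 0.4492]  S=[1.0994 -0.1378; -0.1378 0.5994]  K=[0.5181 0.0121; 0.0854 0.7458]  nu=[-1.2288, 1.1903]  x^+=[-1.1841, -1.9711]  P^+=[0.2845 0.0623; 0.0623 0.1253]

x_post = [-1.1841, -1.9711]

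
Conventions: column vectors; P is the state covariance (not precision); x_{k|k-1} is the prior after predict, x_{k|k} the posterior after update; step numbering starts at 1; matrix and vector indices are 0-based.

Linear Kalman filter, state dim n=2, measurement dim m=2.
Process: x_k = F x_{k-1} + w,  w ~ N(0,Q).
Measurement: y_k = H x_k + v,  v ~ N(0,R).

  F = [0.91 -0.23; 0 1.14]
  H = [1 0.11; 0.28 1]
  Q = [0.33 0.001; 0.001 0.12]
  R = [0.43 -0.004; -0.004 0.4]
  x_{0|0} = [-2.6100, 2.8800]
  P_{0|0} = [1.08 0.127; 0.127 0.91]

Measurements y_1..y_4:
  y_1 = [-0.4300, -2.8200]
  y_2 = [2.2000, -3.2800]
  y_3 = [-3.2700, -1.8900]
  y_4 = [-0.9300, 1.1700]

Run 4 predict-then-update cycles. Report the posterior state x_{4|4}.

x_post = [-0.6520, -0.5547]

step 1: x^-=[-3.0375, 3.2832]  P^-=[1.2193 -0.1059; -0.1059 1.3026]  S=[1.6418 0.3716; 0.3716 1.7390]  K=[0.7408 -0.0228; -0.1501 0.7641]  nu=[2.2463, -5.2527]  x^+=[-1.2536, -1.0678]  P^+=[0.3301 -0.1045; -0.1045 0.3355]
step 2: x^-=[-0.8952, -1.2173]  P^-=[0.6649 -0.1954; -0.1954 0.5560]  S=[1.0586 0.0419; 0.0419 0.8987]  K=[0.6093 -0.0387; -0.1492 0.5648]  nu=[3.2291, -1.8120]  x^+=[1.1424, -2.7224]  P^+=[0.2725 -0.0942; -0.0942 0.2529]
step 3: x^-=[1.6657, -3.1035]  P^-=[0.6085 -0.1630; -0.1630 0.4486]  S=[1.0080 0.0477; 0.0477 0.8050]  K=[0.5871 -0.0256; -0.1368 0.5087]  nu=[-4.5943, 0.7471]  x^+=[-1.0506, -2.0948]  P^+=[0.2620 -0.0860; -0.0860 0.2281]
step 4: x^-=[-0.4742, -2.3880]  P^-=[0.5950 -0.1480; -0.1480 0.4164]  S=[0.9975 0.0559; 0.0559 0.7802]  K=[0.5812 -0.0178; -0.1299 0.4899]  nu=[-0.1931, 3.6908]  x^+=[-0.6520, -0.5547]  P^+=[0.2590 -0.0819; -0.0819 0.2194]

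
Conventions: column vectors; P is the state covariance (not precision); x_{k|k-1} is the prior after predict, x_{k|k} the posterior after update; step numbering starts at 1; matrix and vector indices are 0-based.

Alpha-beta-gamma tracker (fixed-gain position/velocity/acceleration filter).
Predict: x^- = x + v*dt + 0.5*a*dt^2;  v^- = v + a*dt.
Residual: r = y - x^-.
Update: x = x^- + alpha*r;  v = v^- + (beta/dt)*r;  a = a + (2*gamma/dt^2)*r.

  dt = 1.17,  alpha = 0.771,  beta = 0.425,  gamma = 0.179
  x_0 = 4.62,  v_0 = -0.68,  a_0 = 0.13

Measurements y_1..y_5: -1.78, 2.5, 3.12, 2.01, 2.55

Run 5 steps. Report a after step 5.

a_post = 0.4842

step 1: x_pred=3.9134  r=-5.6934  x^+=-0.4762  v^+=-2.5960  a^+=-1.3590
step 2: x_pred=-4.4437  r=6.9437  x^+=0.9099  v^+=-1.6637  a^+=0.4570
step 3: x_pred=-0.7239  r=3.8439  x^+=2.2398  v^+=0.2672  a^+=1.4622
step 4: x_pred=3.5533  r=-1.5433  x^+=2.3634  v^+=1.4175  a^+=1.0586
step 5: x_pred=4.7464  r=-2.1964  x^+=3.0530  v^+=1.8582  a^+=0.4842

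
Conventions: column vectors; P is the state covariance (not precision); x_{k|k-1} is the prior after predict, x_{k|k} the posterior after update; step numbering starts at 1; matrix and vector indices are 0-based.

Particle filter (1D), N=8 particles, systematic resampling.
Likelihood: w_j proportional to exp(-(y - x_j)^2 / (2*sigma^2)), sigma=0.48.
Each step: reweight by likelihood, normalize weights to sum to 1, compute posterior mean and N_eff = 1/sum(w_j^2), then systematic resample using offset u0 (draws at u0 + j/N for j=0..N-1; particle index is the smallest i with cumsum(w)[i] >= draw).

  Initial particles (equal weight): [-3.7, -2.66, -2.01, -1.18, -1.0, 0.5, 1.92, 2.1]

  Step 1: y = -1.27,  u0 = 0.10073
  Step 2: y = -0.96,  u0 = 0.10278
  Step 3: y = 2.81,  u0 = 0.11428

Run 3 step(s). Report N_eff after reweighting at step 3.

N_eff = 4.3792

step 1: w=[0.0000, 0.0070, 0.1413, 0.4555, 0.3957, 0.0005, 0.0000, 0.0000]  mean=-1.2355  Neff=2.6036  idx=[2, 3, 3, 3, 3, 4, 4, 4]
step 2: w=[0.0137, 0.1347, 0.1347, 0.1347, 0.1347, 0.1491, 0.1491, 0.1491]  mean=-1.1108  Neff=7.1675  idx=[1, 2, 3, 4, 5, 6, 7, 7]
step 3: w=[0.0113, 0.0113, 0.0113, 0.0113, 0.2387, 0.2387, 0.2387, 0.2387]  mean=-1.0082  Neff=4.3792  idx=[4, 4, 5, 5, 6, 6, 7, 7]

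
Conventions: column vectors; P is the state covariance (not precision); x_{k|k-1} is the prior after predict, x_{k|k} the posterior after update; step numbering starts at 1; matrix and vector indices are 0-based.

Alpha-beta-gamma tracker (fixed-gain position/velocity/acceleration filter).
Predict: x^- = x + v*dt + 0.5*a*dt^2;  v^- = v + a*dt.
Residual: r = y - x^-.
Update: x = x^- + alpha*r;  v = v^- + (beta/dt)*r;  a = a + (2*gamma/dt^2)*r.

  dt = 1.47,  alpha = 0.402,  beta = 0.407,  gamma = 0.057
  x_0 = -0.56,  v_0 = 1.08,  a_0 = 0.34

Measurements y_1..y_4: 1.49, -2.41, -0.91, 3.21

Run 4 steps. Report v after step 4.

step 1: x_pred=1.3950  r=0.0950  x^+=1.4332  v^+=1.6061  a^+=0.3450
step 2: x_pred=4.1669  r=-6.5769  x^+=1.5230  v^+=0.2923  a^+=-0.0020
step 3: x_pred=1.9506  r=-2.8606  x^+=0.8006  v^+=-0.5026  a^+=-0.1529
step 4: x_pred=-0.1033  r=3.3133  x^+=1.2286  v^+=0.1901  a^+=0.0219

v_post = 0.1901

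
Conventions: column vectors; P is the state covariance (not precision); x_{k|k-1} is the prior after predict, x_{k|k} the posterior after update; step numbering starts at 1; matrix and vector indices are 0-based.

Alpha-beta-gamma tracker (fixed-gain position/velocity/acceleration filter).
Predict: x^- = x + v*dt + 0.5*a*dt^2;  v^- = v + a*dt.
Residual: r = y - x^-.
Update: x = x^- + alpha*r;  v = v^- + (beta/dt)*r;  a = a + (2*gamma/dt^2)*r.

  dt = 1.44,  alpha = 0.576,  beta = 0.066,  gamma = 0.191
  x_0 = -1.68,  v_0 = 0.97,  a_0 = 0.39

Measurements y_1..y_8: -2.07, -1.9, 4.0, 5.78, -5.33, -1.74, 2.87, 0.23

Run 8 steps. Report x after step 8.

step 1: x_pred=0.1212  r=-2.1912  x^+=-1.1410  v^+=1.4312  a^+=-0.0137
step 2: x_pred=0.9058  r=-2.8058  x^+=-0.7103  v^+=1.2829  a^+=-0.5305
step 3: x_pred=0.5870  r=3.4130  x^+=2.5529  v^+=0.6754  a^+=0.0982
step 4: x_pred=3.6272  r=2.1528  x^+=4.8672  v^+=0.9155  a^+=0.4948
step 5: x_pred=6.6985  r=-12.0285  x^+=-0.2299  v^+=1.0767  a^+=-1.7211
step 6: x_pred=-0.4640  r=-1.2760  x^+=-1.1990  v^+=-1.4602  a^+=-1.9562
step 7: x_pred=-5.3298  r=8.1998  x^+=-0.6067  v^+=-3.9013  a^+=-0.4456
step 8: x_pred=-6.6866  r=6.9166  x^+=-2.7026  v^+=-4.2259  a^+=0.8286

x_post = -2.7026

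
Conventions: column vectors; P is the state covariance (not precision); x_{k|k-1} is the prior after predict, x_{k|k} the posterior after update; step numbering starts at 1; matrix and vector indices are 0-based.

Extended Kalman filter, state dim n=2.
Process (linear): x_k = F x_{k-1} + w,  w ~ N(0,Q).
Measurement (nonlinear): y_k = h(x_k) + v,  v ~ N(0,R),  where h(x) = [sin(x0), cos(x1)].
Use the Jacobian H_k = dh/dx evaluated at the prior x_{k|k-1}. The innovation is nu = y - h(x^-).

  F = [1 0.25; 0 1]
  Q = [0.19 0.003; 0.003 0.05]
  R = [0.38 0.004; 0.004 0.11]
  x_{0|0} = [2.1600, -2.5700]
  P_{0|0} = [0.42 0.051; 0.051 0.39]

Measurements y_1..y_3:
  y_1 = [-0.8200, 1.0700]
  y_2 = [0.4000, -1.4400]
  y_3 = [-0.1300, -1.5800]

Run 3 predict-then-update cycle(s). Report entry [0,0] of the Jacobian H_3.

H_jac[0,0] = 0.6718

step 1: x^-=[1.5175, -2.5700]  P^-=[0.6599 0.1515; 0.1515 0.4400]  H_jac=[0.0533 0.0000; 0.0000 0.5410]  S=[0.3819 0.0084; 0.0084 0.2388]  K=[0.0846 0.3403; -0.0007 0.9969]  nu=[-1.8186, 1.9110]  x^+=[2.0140, -0.6635]  P^+=[0.6290 0.0698; 0.0698 0.2027]
step 2: x^-=[1.8481, -0.6635]  P^-=[0.8666 0.1235; 0.1235 0.2527]  H_jac=[-0.2737 0.0000; 0.0000 0.6159]  S=[0.4449 -0.0168; -0.0168 0.2059]  K=[-0.5208 0.3269; -0.0475 0.7522]  nu=[-0.5618, -2.2278]  x^+=[1.4123, -2.3125]  P^+=[0.7182 0.0550; 0.0550 0.1340]
step 3: x^-=[0.8342, -2.3125]  P^-=[0.9441 0.0915; 0.0915 0.1840]  H_jac=[0.6718 0.0000; 0.0000 0.7373]  S=[0.8060 0.0493; 0.0493 0.2100]  K=[0.7783 0.1384; 0.0373 0.6372]  nu=[-0.8708, -0.9044]  x^+=[0.0312, -2.9213]  P^+=[0.4411 0.0249; 0.0249 0.0953]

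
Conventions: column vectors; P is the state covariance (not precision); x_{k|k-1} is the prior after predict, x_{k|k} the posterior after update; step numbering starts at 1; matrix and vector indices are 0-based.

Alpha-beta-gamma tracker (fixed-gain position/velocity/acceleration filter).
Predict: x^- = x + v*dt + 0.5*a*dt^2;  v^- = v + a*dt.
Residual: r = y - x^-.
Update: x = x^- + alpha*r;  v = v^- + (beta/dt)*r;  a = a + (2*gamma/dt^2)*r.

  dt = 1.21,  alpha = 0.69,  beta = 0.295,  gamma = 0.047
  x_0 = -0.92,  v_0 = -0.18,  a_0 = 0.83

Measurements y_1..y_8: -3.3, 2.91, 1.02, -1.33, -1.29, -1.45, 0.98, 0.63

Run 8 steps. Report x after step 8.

x_post = 0.7539

step 1: x_pred=-0.5302  r=-2.7698  x^+=-2.4414  v^+=0.1490  a^+=0.6522
step 2: x_pred=-1.7836  r=4.6936  x^+=1.4550  v^+=2.0825  a^+=0.9535
step 3: x_pred=4.6728  r=-3.6528  x^+=2.1524  v^+=2.3457  a^+=0.7190
step 4: x_pred=5.5169  r=-6.8469  x^+=0.7926  v^+=1.5463  a^+=0.2794
step 5: x_pred=2.8682  r=-4.1582  x^+=-0.0010  v^+=0.8707  a^+=0.0124
step 6: x_pred=1.0616  r=-2.5116  x^+=-0.6714  v^+=0.2734  a^+=-0.1488
step 7: x_pred=-0.4496  r=1.4296  x^+=0.5368  v^+=0.4418  a^+=-0.0570
step 8: x_pred=1.0297  r=-0.3997  x^+=0.7539  v^+=0.2754  a^+=-0.0827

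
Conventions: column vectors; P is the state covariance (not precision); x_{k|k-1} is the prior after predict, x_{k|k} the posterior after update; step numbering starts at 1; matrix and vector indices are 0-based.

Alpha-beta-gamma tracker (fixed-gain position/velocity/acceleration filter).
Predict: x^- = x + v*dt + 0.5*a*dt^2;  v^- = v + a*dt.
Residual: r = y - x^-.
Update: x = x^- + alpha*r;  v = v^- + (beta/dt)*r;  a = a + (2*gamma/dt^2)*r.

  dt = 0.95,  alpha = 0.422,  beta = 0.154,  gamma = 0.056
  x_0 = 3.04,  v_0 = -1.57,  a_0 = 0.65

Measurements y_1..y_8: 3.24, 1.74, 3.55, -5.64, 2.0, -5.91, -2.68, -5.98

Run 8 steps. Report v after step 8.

step 1: x_pred=1.8418  r=1.3982  x^+=2.4318  v^+=-0.7258  a^+=0.8235
step 2: x_pred=2.1139  r=-0.3739  x^+=1.9561  v^+=-0.0041  a^+=0.7771
step 3: x_pred=2.3029  r=1.2471  x^+=2.8292  v^+=0.9363  a^+=0.9319
step 4: x_pred=4.1392  r=-9.7792  x^+=0.0124  v^+=0.2363  a^+=-0.2817
step 5: x_pred=0.1098  r=1.8902  x^+=0.9074  v^+=0.2751  a^+=-0.0471
step 6: x_pred=1.1475  r=-7.0575  x^+=-1.8307  v^+=-0.9137  a^+=-0.9230
step 7: x_pred=-3.1153  r=0.4353  x^+=-2.9316  v^+=-1.7200  a^+=-0.8690
step 8: x_pred=-4.9577  r=-1.0223  x^+=-5.3891  v^+=-2.7112  a^+=-0.9958

v_post = -2.7112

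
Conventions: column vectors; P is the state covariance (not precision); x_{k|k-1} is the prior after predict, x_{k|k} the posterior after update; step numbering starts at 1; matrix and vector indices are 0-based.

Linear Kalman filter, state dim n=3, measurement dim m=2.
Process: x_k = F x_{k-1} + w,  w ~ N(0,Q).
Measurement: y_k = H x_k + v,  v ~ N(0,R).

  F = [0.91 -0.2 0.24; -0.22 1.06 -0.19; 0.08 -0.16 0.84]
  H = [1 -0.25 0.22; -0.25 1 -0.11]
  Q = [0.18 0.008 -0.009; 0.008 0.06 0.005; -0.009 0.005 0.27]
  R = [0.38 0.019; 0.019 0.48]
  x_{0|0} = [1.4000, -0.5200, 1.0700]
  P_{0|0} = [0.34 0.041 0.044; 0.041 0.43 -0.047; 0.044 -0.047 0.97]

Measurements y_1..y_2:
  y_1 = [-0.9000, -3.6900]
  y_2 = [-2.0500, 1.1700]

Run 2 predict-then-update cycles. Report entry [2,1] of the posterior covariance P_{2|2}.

step 1: x^-=[1.6348, -1.0625, 1.0940]  P^-=[0.5434 -0.1778 0.2626; -0.1778 0.5981 -0.2759; 0.2626 -0.2759 0.9851]  S=[1.2433 -0.5907; -0.5907 1.2880]  K=[0.5025 -0.0355; -0.0816 0.4850; 0.3517 -0.1880]  nu=[-3.0411, -2.0985]  x^+=[0.1813, -1.8319, 0.4190]  P^+=[0.2069 0.0411 -0.0289; 0.0411 0.2401 -0.0129; -0.0289 -0.0129 0.7077]
step 2: x^-=[0.6319, -2.0613, 0.6595]  P^-=[0.3754 -0.0724 0.1298; -0.0724 0.3490 -0.1535; 0.1298 -0.1535 0.7754]  S=[0.9249 -0.3172; -0.3172 0.9389]  K=[0.4415 -0.0431; -0.0779 0.3826; 0.3022 -0.1868]  nu=[-3.3423, 3.4619]  x^+=[-0.9931, -0.4764, -0.9972]  P^+=[0.1812 0.0295 -0.0314; 0.0295 0.1870 -0.0233; -0.0314 -0.0233 0.6223]

P_post[2,1] = -0.0233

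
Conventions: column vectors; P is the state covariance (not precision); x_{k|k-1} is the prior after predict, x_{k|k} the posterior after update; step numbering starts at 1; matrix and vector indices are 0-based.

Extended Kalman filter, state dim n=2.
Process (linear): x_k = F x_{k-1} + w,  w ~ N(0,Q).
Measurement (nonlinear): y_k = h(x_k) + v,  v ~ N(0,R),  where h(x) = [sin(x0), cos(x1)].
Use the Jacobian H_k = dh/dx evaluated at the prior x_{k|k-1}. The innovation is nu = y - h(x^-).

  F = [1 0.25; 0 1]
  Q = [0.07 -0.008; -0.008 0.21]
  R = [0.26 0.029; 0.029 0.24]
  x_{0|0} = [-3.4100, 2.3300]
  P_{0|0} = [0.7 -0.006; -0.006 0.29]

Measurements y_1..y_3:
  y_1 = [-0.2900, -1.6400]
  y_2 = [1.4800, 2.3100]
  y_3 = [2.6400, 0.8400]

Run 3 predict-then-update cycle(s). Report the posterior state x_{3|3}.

x_post = [-4.4862, 0.9286]

step 1: x^-=[-2.8275, 2.3300]  P^-=[0.7851 0.0585; 0.0585 0.5000]  H_jac=[-0.9511 0.0000; 0.0000 -0.7254]  S=[0.9702 0.0694; 0.0694 0.5031]  K=[-0.7712 0.0220; -0.0059 -0.7201]  nu=[0.0190, -0.9517]  x^+=[-2.8630, 3.0152]  P^+=[0.2102 0.0236; 0.0236 0.2385]
step 2: x^-=[-2.1092, 3.0152]  P^-=[0.3069 0.0752; 0.0752 0.4485]  H_jac=[-0.5128 0.0000; 0.0000 -0.1261]  S=[0.3407 0.0339; 0.0339 0.2471]  K=[-0.4644 0.0253; -0.0917 -0.2162]  nu=[2.3385, 3.3020]  x^+=[-3.1117, 2.0868]  P^+=[0.2340 0.0587; 0.0587 0.4327]
step 3: x^-=[-2.5900, 2.0868]  P^-=[0.3604 0.1589; 0.1589 0.6427]  H_jac=[-0.8517 0.0000; 0.0000 -0.8698]  S=[0.5214 0.1467; 0.1467 0.7262]  K=[-0.5674 -0.0757; -0.0455 -0.7606]  nu=[3.1640, 1.3334]  x^+=[-4.4862, 0.9286]  P^+=[0.1758 0.0398; 0.0398 0.2114]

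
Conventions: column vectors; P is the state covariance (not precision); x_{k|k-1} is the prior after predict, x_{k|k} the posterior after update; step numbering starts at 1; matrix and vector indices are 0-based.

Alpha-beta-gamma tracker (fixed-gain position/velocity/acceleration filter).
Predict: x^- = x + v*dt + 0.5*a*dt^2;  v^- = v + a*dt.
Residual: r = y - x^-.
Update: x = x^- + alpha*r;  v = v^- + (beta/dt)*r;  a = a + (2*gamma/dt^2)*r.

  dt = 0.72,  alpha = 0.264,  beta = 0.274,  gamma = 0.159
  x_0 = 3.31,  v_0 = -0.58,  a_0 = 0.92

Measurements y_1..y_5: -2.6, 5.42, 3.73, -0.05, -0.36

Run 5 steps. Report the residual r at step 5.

resid = -3.9270

step 1: x_pred=3.1309  r=-5.7309  x^+=1.6179  v^+=-2.0985  a^+=-2.5955
step 2: x_pred=-0.5658  r=5.9858  x^+=1.0145  v^+=-1.6893  a^+=1.0764
step 3: x_pred=0.0772  r=3.6528  x^+=1.0415  v^+=0.4758  a^+=3.3171
step 4: x_pred=2.2438  r=-2.2938  x^+=1.6383  v^+=1.9911  a^+=1.9100
step 5: x_pred=3.5670  r=-3.9270  x^+=2.5302  v^+=1.8719  a^+=-0.4989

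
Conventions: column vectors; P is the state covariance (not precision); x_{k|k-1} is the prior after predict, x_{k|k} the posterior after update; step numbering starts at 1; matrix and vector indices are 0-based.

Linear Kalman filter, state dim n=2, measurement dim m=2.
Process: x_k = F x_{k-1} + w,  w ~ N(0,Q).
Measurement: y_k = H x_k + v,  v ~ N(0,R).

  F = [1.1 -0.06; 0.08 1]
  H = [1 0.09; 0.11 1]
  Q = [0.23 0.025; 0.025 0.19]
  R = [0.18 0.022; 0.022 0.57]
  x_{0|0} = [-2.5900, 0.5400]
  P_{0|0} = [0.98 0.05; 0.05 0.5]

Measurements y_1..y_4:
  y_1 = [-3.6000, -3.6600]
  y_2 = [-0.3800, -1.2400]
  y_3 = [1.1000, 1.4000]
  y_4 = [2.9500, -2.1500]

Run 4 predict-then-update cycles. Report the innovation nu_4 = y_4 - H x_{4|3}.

step 1: x^-=[-2.8814, 0.3328]  P^-=[1.4110 0.1360; 0.1360 0.7043]  S=[1.6212 0.3779; 0.3779 1.3213]  K=[0.8856 -0.0329; -0.0042 0.5456]  nu=[-0.7486, -3.6758]  x^+=[-3.4233, -1.6694]  P^+=[0.1602 -0.0169; -0.0169 0.3127]
step 2: x^-=[-3.6655, -1.9433]  P^-=[0.4272 0.0018; 0.0018 0.5011]  S=[0.6116 0.1159; 0.1159 1.0766]  K=[0.7046 -0.0305; -0.0118 0.4668]  nu=[3.4604, 1.1065]  x^+=[-1.2612, -1.4675]  P^+=[0.1276 -0.0159; -0.0159 0.2676]
step 3: x^-=[-1.2993, -1.5684]  P^-=[0.3874 0.0027; 0.0027 0.4559]  S=[0.5716 0.1084; 0.1084 1.0312]  K=[0.6835 -0.0279; -0.0075 0.4432]  nu=[2.5404, 3.1113]  x^+=[0.3504, -0.2086]  P^+=[0.1237 -0.0145; -0.0145 0.2540]
step 4: x^-=[0.3979, -0.1806]  P^-=[0.3825 0.0048; 0.0048 0.4425]  S=[0.5670 0.1088; 0.1088 1.0182]  K=[0.6806 -0.0266; -0.0048 0.4356]  nu=[2.5683, -2.0132]  x^+=[2.1995, -1.0700]  P^+=[0.1232 -0.0138; -0.0138 0.2497]

innov = [2.5683, -2.0132]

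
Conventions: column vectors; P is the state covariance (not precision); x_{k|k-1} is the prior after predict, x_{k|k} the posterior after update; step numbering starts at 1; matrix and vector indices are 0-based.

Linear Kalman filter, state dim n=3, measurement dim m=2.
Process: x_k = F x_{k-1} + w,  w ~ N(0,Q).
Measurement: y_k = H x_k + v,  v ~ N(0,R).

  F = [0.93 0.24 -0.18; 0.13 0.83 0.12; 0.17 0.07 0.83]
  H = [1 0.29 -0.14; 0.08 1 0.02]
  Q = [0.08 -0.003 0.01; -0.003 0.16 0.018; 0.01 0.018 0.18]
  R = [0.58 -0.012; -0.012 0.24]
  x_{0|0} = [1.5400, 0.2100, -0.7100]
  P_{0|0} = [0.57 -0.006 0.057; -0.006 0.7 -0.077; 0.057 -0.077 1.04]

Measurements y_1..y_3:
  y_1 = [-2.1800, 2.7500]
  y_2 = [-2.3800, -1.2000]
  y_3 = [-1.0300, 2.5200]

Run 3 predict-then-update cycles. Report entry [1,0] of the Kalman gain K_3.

step 1: x^-=[1.6104, 0.2893, -0.3128]  P^-=[0.6319 0.1924 -0.0162; 0.1924 0.6520 0.1276; -0.0162 0.1276 0.9234]  S=[1.3906 0.4046; 0.4046 0.9322]  K=[0.4812 0.0514; 0.0599 0.6926; -0.1410 0.2165]  nu=[-3.9181, 2.3381]  x^+=[-0.1549, 1.6739, 0.7459]  P^+=[0.2874 -0.0170 0.0285; -0.0170 0.1662 0.0338; 0.0285 0.0338 0.8767]
step 2: x^-=[0.1234, 1.4587, 0.7099]  P^-=[0.3465 0.0307 -0.0471; 0.0307 0.2959 0.1460; -0.0471 0.1460 0.8047]  S=[0.9863 0.1107; 0.1107 0.5491]  K=[0.3635 0.0314; 0.0367 0.5414; -0.1549 0.3196]  nu=[-2.8270, -2.6828]  x^+=[-0.9884, -0.0973, 0.2904]  P^+=[0.2131 -0.0137 -0.0094; -0.0137 0.1293 0.0646; -0.0094 0.0646 0.7359]
step 3: x^-=[-0.9949, -0.1744, 0.0661]  P^-=[0.2871 0.0130 -0.0604; 0.0130 0.2729 0.1453; -0.0604 0.1453 0.6983]  S=[0.9164 0.0814; 0.0814 0.5227]  K=[0.3252 0.0159; 0.0317 0.5247; -0.1550 0.3196]  nu=[0.0247, 2.7727]  x^+=[-0.9429, 1.2811, 0.9485]  P^+=[0.1892 -0.0147 -0.0251; -0.0147 0.1254 0.0680; -0.0251 0.0680 0.6309]

K[1,0] = 0.0317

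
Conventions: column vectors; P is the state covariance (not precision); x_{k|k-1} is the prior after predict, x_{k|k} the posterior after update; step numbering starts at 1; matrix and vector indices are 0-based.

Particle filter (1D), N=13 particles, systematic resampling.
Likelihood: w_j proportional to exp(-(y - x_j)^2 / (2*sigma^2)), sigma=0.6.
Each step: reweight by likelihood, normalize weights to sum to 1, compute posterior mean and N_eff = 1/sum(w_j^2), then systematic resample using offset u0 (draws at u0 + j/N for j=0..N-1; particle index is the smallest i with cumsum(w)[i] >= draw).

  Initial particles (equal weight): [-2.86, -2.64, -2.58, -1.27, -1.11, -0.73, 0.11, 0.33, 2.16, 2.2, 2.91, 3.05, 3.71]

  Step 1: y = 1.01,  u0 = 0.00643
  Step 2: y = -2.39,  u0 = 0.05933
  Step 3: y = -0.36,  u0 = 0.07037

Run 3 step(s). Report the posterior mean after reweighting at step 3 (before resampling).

step 1: w=[0.0000, 0.0000, 0.0000, 0.0006, 0.0017, 0.0127, 0.2757, 0.4469, 0.1353, 0.1188, 0.0056, 0.0026, 0.0000]  mean=0.7442  Neff=3.2430  idx=[5, 6, 6, 6, 7, 7, 7, 7, 7, 7, 8, 8, 9]
step 2: w=[0.9681, 0.0076, 0.0076, 0.0076, 0.0015, 0.0015, 0.0015, 0.0015, 0.0015, 0.0015, 0.0000, 0.0000, 0.0000]  mean=-0.7012  Neff=1.0667  idx=[0, 0, 0, 0, 0, 0, 0, 0, 0, 0, 0, 0, 2]
step 3: w=[0.0776, 0.0776, 0.0776, 0.0776, 0.0776, 0.0776, 0.0776, 0.0776, 0.0776, 0.0776, 0.0776, 0.0776, 0.0690]  mean=-0.6720  Neff=12.9886  idx=[0, 1, 2, 3, 4, 5, 6, 7, 8, 9, 10, 11, 12]

post_mean = -0.6720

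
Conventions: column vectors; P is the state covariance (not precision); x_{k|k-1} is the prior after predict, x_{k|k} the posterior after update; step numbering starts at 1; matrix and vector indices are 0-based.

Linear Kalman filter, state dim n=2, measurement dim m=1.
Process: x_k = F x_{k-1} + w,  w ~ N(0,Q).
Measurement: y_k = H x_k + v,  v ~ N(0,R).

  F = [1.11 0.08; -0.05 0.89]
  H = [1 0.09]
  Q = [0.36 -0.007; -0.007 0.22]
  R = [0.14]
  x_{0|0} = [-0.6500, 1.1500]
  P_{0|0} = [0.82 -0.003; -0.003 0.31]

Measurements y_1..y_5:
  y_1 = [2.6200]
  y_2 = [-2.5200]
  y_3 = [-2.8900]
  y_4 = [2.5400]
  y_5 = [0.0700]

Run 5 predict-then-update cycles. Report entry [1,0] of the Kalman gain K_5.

step 1: x^-=[-0.6295, 1.0560]  P^-=[1.3718 -0.0334; -0.0334 0.4679]  S=[1.5096]  K=[0.9067; 0.0058]  nu=[3.1545]  x^+=[2.2308, 1.0742]  P^+=[0.1307 -0.0413; -0.0413 0.4678]
step 2: x^-=[2.5621, 0.8445]  P^-=[0.5166 -0.0216; -0.0216 0.5946]  S=[0.6576]  K=[0.7827; 0.0486]  nu=[-5.1581]  x^+=[-1.4753, 0.5940]  P^+=[0.1138 -0.0466; -0.0466 0.5930]
step 3: x^-=[-1.5901, 0.6024]  P^-=[0.4957 -0.0169; -0.0169 0.6942]  S=[0.6383]  K=[0.7742; 0.0714]  nu=[-1.3542]  x^+=[-2.6385, 0.5058]  P^+=[0.1131 -0.0522; -0.0522 0.6909]
step 4: x^-=[-2.8883, 0.5821]  P^-=[0.4945 -0.0154; -0.0154 0.7722]  S=[0.6380]  K=[0.7729; 0.0847]  nu=[5.3759]  x^+=[1.2669, 1.0376]  P^+=[0.1134 -0.0572; -0.0572 0.7676]
step 5: x^-=[1.4893, 0.8602]  P^-=[0.4944 -0.0149; -0.0149 0.8334]  S=[0.6385]  K=[0.7723; 0.0941]  nu=[-1.4967]  x^+=[0.3334, 0.7193]  P^+=[0.1136 -0.0613; -0.0613 0.8277]

K[1,0] = 0.0941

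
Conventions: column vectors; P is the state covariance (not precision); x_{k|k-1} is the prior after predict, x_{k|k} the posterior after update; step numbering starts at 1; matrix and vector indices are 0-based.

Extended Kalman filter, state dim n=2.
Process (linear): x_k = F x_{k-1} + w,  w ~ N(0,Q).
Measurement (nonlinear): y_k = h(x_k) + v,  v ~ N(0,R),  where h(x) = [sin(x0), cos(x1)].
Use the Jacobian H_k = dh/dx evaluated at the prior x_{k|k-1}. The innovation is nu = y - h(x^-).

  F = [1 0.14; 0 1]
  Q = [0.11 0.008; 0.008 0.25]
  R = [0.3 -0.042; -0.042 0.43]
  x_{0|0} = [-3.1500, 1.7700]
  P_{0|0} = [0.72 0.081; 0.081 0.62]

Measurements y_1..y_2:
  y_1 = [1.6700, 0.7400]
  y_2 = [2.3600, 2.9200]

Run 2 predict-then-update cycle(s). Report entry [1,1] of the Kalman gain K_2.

K[1,1] = -0.5615

step 1: x^-=[-2.9022, 1.7700]  P^-=[0.8648 0.1758; 0.1758 0.8700]  H_jac=[-0.9715 0.0000; 0.0000 -0.9802]  S=[1.1162 0.1254; 0.1254 1.2659]  K=[-0.7457 -0.0623; -0.0782 -0.6659]  nu=[1.9071, 0.9379]  x^+=[-4.3827, 0.9963]  P^+=[0.2276 -0.0046; -0.0046 0.2888]
step 2: x^-=[-4.2432, 0.9963]  P^-=[0.3419 0.0438; 0.0438 0.5388]  H_jac=[-0.4521 0.0000; 0.0000 -0.8395]  S=[0.3699 -0.0254; -0.0254 0.8097]  K=[-0.4220 -0.0586; -0.0920 -0.5615]  nu=[1.4680, 2.3766]  x^+=[-5.0021, -0.4732]  P^+=[0.2746 0.0089; 0.0089 0.2830]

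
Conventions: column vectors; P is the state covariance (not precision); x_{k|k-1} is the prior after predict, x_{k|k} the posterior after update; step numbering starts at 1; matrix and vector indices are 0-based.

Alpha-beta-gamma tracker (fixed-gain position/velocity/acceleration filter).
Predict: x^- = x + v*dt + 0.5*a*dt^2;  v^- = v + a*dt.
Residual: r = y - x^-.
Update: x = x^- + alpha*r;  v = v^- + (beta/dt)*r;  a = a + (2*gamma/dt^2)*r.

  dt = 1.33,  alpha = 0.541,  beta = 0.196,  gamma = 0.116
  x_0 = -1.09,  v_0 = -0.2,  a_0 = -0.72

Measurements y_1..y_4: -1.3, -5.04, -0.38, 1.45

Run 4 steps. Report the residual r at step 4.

step 1: x_pred=-1.9928  r=0.6928  x^+=-1.6180  v^+=-1.0555  a^+=-0.6291
step 2: x_pred=-3.5783  r=-1.4617  x^+=-4.3691  v^+=-2.1077  a^+=-0.8209
step 3: x_pred=-7.8983  r=7.5183  x^+=-3.8309  v^+=-2.0914  a^+=0.1652
step 4: x_pred=-6.4664  r=7.9164  x^+=-2.1836  v^+=-0.7051  a^+=1.2035

resid = 7.9164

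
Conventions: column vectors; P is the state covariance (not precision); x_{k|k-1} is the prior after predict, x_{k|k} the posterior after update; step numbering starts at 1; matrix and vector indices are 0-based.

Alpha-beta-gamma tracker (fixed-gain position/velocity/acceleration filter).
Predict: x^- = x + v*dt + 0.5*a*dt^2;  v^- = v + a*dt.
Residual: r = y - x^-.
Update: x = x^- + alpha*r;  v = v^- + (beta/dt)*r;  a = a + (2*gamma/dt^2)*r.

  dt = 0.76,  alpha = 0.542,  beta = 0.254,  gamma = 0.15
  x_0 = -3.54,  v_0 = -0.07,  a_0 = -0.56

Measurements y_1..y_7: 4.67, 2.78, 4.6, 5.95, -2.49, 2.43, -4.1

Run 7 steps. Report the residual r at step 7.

step 1: x_pred=-3.7549  r=8.4249  x^+=0.8114  v^+=2.3201  a^+=3.8158
step 2: x_pred=3.6767  r=-0.8967  x^+=3.1907  v^+=4.9205  a^+=3.3501
step 3: x_pred=7.8977  r=-3.2977  x^+=6.1104  v^+=6.3644  a^+=1.6373
step 4: x_pred=11.4202  r=-5.4702  x^+=8.4553  v^+=5.7806  a^+=-1.2038
step 5: x_pred=12.5009  r=-14.9909  x^+=4.3758  v^+=-0.1445  a^+=-8.9900
step 6: x_pred=1.6697  r=0.7603  x^+=2.0818  v^+=-6.7228  a^+=-8.5951
step 7: x_pred=-5.5098  r=1.4098  x^+=-4.7457  v^+=-12.7839  a^+=-7.8629

resid = 1.4098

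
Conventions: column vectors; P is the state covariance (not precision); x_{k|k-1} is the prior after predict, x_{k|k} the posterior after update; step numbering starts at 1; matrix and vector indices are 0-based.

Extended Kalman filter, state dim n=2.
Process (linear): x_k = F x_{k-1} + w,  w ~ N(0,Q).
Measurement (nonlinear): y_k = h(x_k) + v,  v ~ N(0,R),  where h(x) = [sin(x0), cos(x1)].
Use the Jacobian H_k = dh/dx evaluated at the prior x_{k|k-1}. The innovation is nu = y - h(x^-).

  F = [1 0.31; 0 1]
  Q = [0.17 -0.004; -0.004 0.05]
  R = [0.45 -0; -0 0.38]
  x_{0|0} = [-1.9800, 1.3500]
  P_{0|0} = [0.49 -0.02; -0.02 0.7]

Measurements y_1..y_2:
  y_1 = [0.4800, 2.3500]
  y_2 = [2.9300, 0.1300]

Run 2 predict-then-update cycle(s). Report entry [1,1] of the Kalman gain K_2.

step 1: x^-=[-1.5615, 1.3500]  P^-=[0.7149 0.1930; 0.1930 0.7500]  H_jac=[0.0093 0.0000; 0.0000 -0.9757]  S=[0.4501 -0.0018; -0.0018 1.0940]  K=[0.0141 -0.1721; 0.0014 -0.6689]  nu=[1.4800, 2.1310]  x^+=[-1.9074, -0.0734]  P^+=[0.6824 0.0670; 0.0670 0.2605]
step 2: x^-=[-1.9301, -0.0734]  P^-=[0.9190 0.1438; 0.1438 0.3105]  H_jac=[-0.3517 0.0000; 0.0000 0.0733]  S=[0.5636 -0.0037; -0.0037 0.3817]  K=[-0.5732 0.0220; -0.0893 0.0588]  nu=[3.8661, -0.8673]  x^+=[-4.1653, -0.4697]  P^+=[0.7335 0.1143; 0.1143 0.3047]

K[1,1] = 0.0588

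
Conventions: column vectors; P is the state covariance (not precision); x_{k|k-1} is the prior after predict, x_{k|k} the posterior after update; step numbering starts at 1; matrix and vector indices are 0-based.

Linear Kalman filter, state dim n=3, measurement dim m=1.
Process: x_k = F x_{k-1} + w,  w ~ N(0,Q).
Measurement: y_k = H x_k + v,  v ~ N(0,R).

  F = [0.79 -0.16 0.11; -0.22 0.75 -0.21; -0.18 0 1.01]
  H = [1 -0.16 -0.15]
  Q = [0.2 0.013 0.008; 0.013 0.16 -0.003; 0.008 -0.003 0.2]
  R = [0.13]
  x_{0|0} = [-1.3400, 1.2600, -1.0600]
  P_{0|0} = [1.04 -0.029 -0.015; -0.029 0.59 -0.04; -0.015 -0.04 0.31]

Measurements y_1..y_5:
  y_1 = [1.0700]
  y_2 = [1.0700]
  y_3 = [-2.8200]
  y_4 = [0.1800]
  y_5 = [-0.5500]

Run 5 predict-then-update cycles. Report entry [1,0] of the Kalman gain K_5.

K[1,0] = -0.4326

step 1: x^-=[-1.3768, 1.4624, -0.8294]  P^-=[0.8741 -0.2657 -0.1115; -0.2657 0.5767 -0.0512; -0.1115 -0.0512 0.5554]  S=[1.1473]  K=[0.8134; -0.3053; -0.1626]  nu=[2.5564]  x^+=[0.7027, 0.6819, -1.2452]  P^+=[0.1149 0.0192 0.0403; 0.0192 0.4697 -0.1082; 0.0403 -0.1082 0.5250]
step 2: x^-=[0.3090, 0.6183, -1.3841]  P^-=[0.2960 -0.0836 0.0994; -0.0836 0.4844 -0.2018; 0.0994 -0.2018 0.7247]  S=[0.4420]  K=[0.6663; -0.2960; 0.0520]  nu=[0.6523]  x^+=[0.7436, 0.4252, -1.3502]  P^+=[0.0998 0.0036 0.0841; 0.0036 0.4456 -0.1950; 0.0841 -0.1950 0.7235]
step 3: x^-=[0.3709, 0.4389, -1.4976]  P^-=[0.3030 -0.1109 0.1712; -0.1109 0.5154 -0.3162; 0.1712 -0.3162 0.9107]  S=[0.4357]  K=[0.6773; -0.3350; 0.1956]  nu=[-3.3453]  x^+=[-1.8950, 1.5596, -2.1518]  P^+=[0.1032 -0.0121 0.1135; -0.0121 0.4665 -0.2876; 0.1135 -0.2876 0.8940]
step 4: x^-=[-1.9833, 2.0385, -1.8323]  P^-=[0.3200 -0.1441 0.2271; -0.1441 0.5719 -0.4257; 0.2271 -0.4257 1.0740]  S=[0.4464]  K=[0.6923; -0.3847; 0.3004]  nu=[2.2146]  x^+=[-0.4502, 1.1864, -1.1669]  P^+=[0.1061 -0.0252 0.1343; -0.0252 0.5058 -0.3741; 0.1343 -0.3741 1.0337]
step 5: x^-=[-0.6738, 1.2339, -1.0975]  P^-=[0.3346 -0.1748 0.2720; -0.1748 0.6338 -0.5228; 0.2720 -0.5228 1.2091]  S=[0.4572]  K=[0.7036; -0.4326; 0.3811]  nu=[0.1566]  x^+=[-0.5636, 1.1662, -1.0379]  P^+=[0.1082 -0.0356 0.1494; -0.0356 0.5483 -0.4474; 0.1494 -0.4474 1.1427]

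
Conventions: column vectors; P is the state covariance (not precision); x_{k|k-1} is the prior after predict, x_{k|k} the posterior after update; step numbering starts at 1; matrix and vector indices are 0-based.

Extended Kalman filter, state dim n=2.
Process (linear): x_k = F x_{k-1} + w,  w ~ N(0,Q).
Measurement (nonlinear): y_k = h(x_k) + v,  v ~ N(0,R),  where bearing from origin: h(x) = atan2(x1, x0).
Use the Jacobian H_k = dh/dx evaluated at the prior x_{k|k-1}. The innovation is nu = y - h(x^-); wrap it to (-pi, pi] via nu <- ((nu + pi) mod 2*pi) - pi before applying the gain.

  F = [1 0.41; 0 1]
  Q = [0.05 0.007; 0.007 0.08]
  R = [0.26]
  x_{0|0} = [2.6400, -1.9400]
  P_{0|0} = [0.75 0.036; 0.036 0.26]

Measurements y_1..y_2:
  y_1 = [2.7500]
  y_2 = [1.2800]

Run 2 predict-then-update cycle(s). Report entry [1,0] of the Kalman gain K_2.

K[1,0] = 0.0026

step 1: x^-=[1.8446, -1.9400]  P^-=[0.8732 0.1496; 0.1496 0.3400]  H_jac=[0.2707 0.2574]  S=[0.3674]  K=[0.7483; 0.3485]  nu=[-2.7226]  x^+=[-0.1927, -2.8887]  P^+=[0.6675 0.0538; 0.0538 0.2954]
step 2: x^-=[-1.3771, -2.8887]  P^-=[0.8113 0.1819; 0.1819 0.3754]  H_jac=[0.2821 -0.1345]  S=[0.3175]  K=[0.6436; 0.0026]  nu=[-2.9875]  x^+=[-3.3000, -2.8966]  P^+=[0.6797 0.1814; 0.1814 0.3754]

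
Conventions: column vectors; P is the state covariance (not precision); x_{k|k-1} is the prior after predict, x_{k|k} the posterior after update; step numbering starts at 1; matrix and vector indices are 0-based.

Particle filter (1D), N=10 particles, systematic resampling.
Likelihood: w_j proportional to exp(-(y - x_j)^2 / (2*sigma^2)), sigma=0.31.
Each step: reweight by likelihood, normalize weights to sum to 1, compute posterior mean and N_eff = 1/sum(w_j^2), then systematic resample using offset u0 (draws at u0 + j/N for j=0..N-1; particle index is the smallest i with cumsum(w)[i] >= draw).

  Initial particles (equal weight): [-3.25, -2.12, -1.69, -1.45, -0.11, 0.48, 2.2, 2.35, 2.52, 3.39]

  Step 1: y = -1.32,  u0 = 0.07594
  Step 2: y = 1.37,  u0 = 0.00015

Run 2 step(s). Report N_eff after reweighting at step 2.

N_eff = 7.0039

step 1: w=[0.0000, 0.0248, 0.3400, 0.6348, 0.0003, 0.0000, 0.0000, 0.0000, 0.0000, 0.0000]  mean=-1.5478  Neff=1.9259  idx=[2, 2, 2, 3, 3, 3, 3, 3, 3, 3]
step 2: w=[0.0001, 0.0001, 0.0001, 0.1428, 0.1428, 0.1428, 0.1428, 0.1428, 0.1428, 0.1428]  mean=-1.4501  Neff=7.0039  idx=[1, 3, 4, 5, 5, 6, 7, 7, 8, 9]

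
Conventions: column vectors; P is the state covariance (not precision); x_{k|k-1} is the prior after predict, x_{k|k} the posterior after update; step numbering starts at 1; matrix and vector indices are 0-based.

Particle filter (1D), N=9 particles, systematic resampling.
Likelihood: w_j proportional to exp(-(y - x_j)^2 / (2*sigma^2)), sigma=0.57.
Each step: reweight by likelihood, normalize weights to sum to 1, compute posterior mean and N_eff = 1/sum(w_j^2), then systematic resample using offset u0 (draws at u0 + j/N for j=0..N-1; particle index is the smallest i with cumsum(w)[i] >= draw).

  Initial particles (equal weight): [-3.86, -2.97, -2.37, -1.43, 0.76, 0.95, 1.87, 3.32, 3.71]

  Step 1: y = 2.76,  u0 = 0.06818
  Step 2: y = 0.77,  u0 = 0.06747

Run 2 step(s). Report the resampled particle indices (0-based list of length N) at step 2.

resampled_idx = [0, 0, 0, 0, 1, 1, 1, 1, 1]

step 1: w=[0.0000, 0.0000, 0.0000, 0.0000, 0.0018, 0.0055, 0.2525, 0.5272, 0.2130]  mean=3.0193  Neff=2.5834  idx=[6, 6, 7, 7, 7, 7, 7, 8, 8]
step 2: w=[0.4996, 0.4996, 0.0001, 0.0001, 0.0001, 0.0001, 0.0001, 0.0000, 0.0000]  mean=1.8711  Neff=2.0029  idx=[0, 0, 0, 0, 1, 1, 1, 1, 1]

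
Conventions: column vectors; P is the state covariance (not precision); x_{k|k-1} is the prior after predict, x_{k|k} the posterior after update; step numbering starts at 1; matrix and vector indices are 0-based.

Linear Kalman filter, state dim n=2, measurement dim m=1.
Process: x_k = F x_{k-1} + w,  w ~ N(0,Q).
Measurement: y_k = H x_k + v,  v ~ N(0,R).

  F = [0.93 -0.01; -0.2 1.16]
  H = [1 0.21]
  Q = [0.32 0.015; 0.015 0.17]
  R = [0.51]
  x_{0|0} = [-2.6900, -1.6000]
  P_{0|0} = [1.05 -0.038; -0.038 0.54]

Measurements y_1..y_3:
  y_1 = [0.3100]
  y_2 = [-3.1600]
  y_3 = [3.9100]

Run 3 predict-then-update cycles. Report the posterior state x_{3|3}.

step 1: x^-=[-2.4857, -1.3180]  P^-=[1.2289 -0.2276; -0.2276 0.9563]  S=[1.6855]  K=[0.7008; -0.0159]  nu=[3.0725]  x^+=[-0.3326, -1.3669]  P^+=[0.4012 -0.2088; -0.2088 0.9558]
step 2: x^-=[-0.2957, -1.5191]  P^-=[0.6710 -0.2964; -0.2964 1.5691]  S=[1.1257]  K=[0.5408; 0.0294]  nu=[-2.5453]  x^+=[-1.6721, -1.5939]  P^+=[0.3418 -0.3143; -0.3143 1.5681]
step 3: x^-=[-1.5392, -1.5145]  P^-=[0.6216 -0.4065; -0.4065 2.4396]  S=[1.0685]  K=[0.5019; 0.0990]  nu=[5.7672]  x^+=[1.3554, -0.9432]  P^+=[0.3525 -0.4596; -0.4596 2.4291]

x_post = [1.3554, -0.9432]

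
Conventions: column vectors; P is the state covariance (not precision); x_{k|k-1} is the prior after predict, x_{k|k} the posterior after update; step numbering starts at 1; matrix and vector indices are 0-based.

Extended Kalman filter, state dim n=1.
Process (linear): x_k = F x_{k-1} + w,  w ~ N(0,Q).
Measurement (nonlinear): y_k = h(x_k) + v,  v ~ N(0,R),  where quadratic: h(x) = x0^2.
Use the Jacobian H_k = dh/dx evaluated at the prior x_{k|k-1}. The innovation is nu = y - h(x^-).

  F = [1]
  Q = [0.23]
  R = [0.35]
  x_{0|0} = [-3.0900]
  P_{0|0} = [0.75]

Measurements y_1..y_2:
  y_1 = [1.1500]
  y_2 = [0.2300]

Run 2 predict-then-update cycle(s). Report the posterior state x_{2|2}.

x_post = [-1.0244]

step 1: x^-=[-3.0900]  P^-=[0.9800]  H_jac=[-6.1800]  S=[37.7786]  K=[-0.1603]  nu=[-8.3981]  x^+=[-1.7437]  P^+=[0.0091]
step 2: x^-=[-1.7437]  P^-=[0.2391]  H_jac=[-3.4873]  S=[3.2576]  K=[-0.2559]  nu=[-2.8104]  x^+=[-1.0244]  P^+=[0.0257]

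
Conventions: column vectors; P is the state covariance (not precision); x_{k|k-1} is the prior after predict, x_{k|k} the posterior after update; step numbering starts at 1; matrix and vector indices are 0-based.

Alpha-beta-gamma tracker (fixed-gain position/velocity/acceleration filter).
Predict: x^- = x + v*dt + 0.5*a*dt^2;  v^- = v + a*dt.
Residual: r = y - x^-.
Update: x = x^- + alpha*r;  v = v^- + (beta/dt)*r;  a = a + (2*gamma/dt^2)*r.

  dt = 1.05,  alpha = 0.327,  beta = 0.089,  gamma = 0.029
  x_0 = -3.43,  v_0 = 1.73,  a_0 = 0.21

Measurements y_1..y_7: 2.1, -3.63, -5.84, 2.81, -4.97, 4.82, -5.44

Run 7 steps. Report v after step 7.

step 1: x_pred=-1.4977  r=3.5977  x^+=-0.3213  v^+=2.2555  a^+=0.3993
step 2: x_pred=2.2670  r=-5.8970  x^+=0.3387  v^+=2.1748  a^+=0.0890
step 3: x_pred=2.6714  r=-8.5114  x^+=-0.1118  v^+=1.5469  a^+=-0.3587
step 4: x_pred=1.3146  r=1.4954  x^+=1.8036  v^+=1.2970  a^+=-0.2801
step 5: x_pred=3.0111  r=-7.9811  x^+=0.4013  v^+=0.3264  a^+=-0.6999
step 6: x_pred=0.3582  r=4.4618  x^+=1.8172  v^+=-0.0303  a^+=-0.4652
step 7: x_pred=1.5289  r=-6.9689  x^+=-0.7499  v^+=-1.1095  a^+=-0.8318

v_post = -1.1095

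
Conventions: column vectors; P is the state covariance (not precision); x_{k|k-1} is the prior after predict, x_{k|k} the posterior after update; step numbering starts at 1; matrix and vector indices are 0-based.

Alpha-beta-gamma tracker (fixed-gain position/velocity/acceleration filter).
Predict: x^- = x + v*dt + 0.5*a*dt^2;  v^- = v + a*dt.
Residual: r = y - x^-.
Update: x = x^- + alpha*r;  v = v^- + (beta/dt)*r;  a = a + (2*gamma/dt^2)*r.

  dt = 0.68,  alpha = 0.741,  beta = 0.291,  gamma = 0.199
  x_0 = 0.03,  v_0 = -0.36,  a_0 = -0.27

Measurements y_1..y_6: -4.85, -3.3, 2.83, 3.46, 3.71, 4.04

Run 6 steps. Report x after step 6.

step 1: x_pred=-0.2772  r=-4.5728  x^+=-3.6657  v^+=-2.5005  a^+=-4.2059
step 2: x_pred=-6.3384  r=3.0384  x^+=-4.0869  v^+=-4.0602  a^+=-1.5907
step 3: x_pred=-7.2157  r=10.0457  x^+=0.2282  v^+=-0.8430  a^+=7.0559
step 4: x_pred=1.2863  r=2.1737  x^+=2.8970  v^+=4.8853  a^+=8.9269
step 5: x_pred=8.2829  r=-4.5729  x^+=4.8944  v^+=8.9986  a^+=4.9909
step 6: x_pred=12.1673  r=-8.1273  x^+=6.1450  v^+=8.9144  a^+=-2.0045

x_post = 6.1450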